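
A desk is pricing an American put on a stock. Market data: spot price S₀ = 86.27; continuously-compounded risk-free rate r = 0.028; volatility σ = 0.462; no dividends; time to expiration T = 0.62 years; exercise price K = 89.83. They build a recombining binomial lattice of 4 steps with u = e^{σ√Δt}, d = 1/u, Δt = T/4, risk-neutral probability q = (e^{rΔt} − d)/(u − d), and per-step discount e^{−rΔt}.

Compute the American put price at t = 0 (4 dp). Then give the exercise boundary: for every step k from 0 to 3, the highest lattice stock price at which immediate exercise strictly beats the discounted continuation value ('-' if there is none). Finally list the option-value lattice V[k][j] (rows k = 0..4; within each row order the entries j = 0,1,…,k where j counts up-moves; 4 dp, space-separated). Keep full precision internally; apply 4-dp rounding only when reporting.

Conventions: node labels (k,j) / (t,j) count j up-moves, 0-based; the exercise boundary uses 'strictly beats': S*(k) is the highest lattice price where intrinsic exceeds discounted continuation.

price = 13.7700
boundary = - - 59.9615 71.9227
tree:
13.7700
20.6908 5.9850
29.8685 10.3897 1.0043
39.8405 17.9073 1.8909 0.0000
48.1541 29.8685 3.5600 0.0000 0.0000

Δt=0.15500, u=1.19948, d=0.83369, q=0.46654, disc=e^(-rΔt)=0.99567
k=4 terminal: V=max(K-S,0) → 48.1541 29.8685 3.5600 0.0000 0.0000
k=3: j=0 S=49.9895 intr=39.8405 cont=39.4515 V=39.8405[EX]; j=1 S=71.9227 intr=17.9073 cont=17.5183 V=17.9073[EX]; j=2 S=103.4793 intr=0.0000 cont=1.8909 V=1.8909[hold]; j=3 S=148.8815 intr=0.0000 cont=0.0000 V=0.0000[hold]  S*(3)=71.9227
k=2: j=0 S=59.9615 intr=29.8685 cont=29.4795 V=29.8685[EX]; j=1 S=86.2700 intr=3.5600 cont=10.3897 V=10.3897[hold]; j=2 S=124.1215 intr=0.0000 cont=1.0043 V=1.0043[hold]  S*(2)=59.9615
k=1: j=0 S=71.9227 intr=17.9073 cont=20.6908 V=20.6908[hold]; j=1 S=103.4793 intr=0.0000 cont=5.9850 V=5.9850[hold]  S*(1)=-
k=0: j=0 S=86.2700 intr=3.5600 cont=13.7700 V=13.7700[hold]  S*(0)=-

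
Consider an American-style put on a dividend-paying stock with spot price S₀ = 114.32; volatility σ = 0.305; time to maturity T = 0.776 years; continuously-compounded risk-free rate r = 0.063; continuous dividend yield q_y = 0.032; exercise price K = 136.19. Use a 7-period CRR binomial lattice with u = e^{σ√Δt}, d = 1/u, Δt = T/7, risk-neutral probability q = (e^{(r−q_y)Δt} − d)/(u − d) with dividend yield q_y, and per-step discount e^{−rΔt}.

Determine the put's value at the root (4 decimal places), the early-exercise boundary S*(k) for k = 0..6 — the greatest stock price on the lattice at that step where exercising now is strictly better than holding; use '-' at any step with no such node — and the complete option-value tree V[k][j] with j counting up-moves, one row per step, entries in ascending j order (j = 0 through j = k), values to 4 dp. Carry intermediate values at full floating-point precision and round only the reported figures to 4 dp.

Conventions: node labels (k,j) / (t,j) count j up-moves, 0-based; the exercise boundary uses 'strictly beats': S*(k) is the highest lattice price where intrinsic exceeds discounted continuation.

params: Δt=0.11086 u=1.10689 d=0.90344 q=0.49155 e^(-rΔt)=0.99304
t_7 payoffs: 80.0332 67.3869 51.8927 32.9092 9.6508 0.0000 0.0000 0.0000
t_6: node(6,0) S=62.1592 payoff=74.0308 vs cont=73.3031 → 74.0308 [stop]  node(6,1) S=76.1572 payoff=60.0328 vs cont=59.3546 → 60.0328 [stop]  node(6,2) S=93.3075 payoff=42.8825 vs cont=42.2651 → 42.8825 [stop]  node(6,3) S=114.3200 payoff=21.8700 vs cont=21.3270 → 21.8700 [stop]  node(6,4) S=140.0644 payoff=0.0000 vs cont=4.8728 → 4.8728 [wait]  node(6,5) S=171.6063 payoff=0.0000 vs cont=0.0000 → 0.0000 [wait]  node(6,6) S=210.2514 payoff=0.0000 vs cont=0.0000 → 0.0000 [wait]  ⇒ S*(6)=114.3200
t_5: node(5,0) S=68.8031 payoff=67.3869 vs cont=66.6827 → 67.3869 [stop]  node(5,1) S=84.2973 payoff=51.8927 vs cont=51.2433 → 51.8927 [stop]  node(5,2) S=103.2808 payoff=32.9092 vs cont=32.3271 → 32.9092 [stop]  node(5,3) S=126.5392 payoff=9.6508 vs cont=13.4209 → 13.4209 [wait]  node(5,4) S=155.0353 payoff=0.0000 vs cont=2.4603 → 2.4603 [wait]  node(5,5) S=189.9486 payoff=0.0000 vs cont=0.0000 → 0.0000 [wait]  ⇒ S*(5)=103.2808
t_4: node(4,0) S=76.1572 payoff=60.0328 vs cont=59.3546 → 60.0328 [stop]  node(4,1) S=93.3075 payoff=42.8825 vs cont=42.2651 → 42.8825 [stop]  node(4,2) S=114.3200 payoff=21.8700 vs cont=23.1673 → 23.1673 [wait]  node(4,3) S=140.0644 payoff=0.0000 vs cont=7.9772 → 7.9772 [wait]  node(4,4) S=171.6063 payoff=0.0000 vs cont=1.2422 → 1.2422 [wait]  ⇒ S*(4)=93.3075
t_3: node(3,0) S=84.2973 payoff=51.8927 vs cont=51.2433 → 51.8927 [stop]  node(3,1) S=103.2808 payoff=32.9092 vs cont=32.9604 → 32.9604 [wait]  node(3,2) S=126.5392 payoff=9.6508 vs cont=15.5913 → 15.5913 [wait]  node(3,3) S=155.0353 payoff=0.0000 vs cont=4.6341 → 4.6341 [wait]  ⇒ S*(3)=84.2973
t_2: node(2,0) S=93.3075 payoff=42.8825 vs cont=42.2900 → 42.8825 [stop]  node(2,1) S=114.3200 payoff=21.8700 vs cont=24.2525 → 24.2525 [wait]  node(2,2) S=140.0644 payoff=0.0000 vs cont=10.1342 → 10.1342 [wait]  ⇒ S*(2)=93.3075
t_1: node(1,0) S=103.2808 payoff=32.9092 vs cont=33.4901 → 33.4901 [wait]  node(1,1) S=126.5392 payoff=9.6508 vs cont=17.1921 → 17.1921 [wait]  ⇒ S*(1)=-
t_0: node(0,0) S=114.3200 payoff=21.8700 vs cont=25.3014 → 25.3014 [wait]  ⇒ S*(0)=-

price = 25.3014
boundary = - - 93.3075 84.2973 93.3075 103.2808 114.3200
tree:
25.3014
33.4901 17.1921
42.8825 24.2525 10.1342
51.8927 32.9604 15.5913 4.6341
60.0328 42.8825 23.1673 7.9772 1.2422
67.3869 51.8927 32.9092 13.4209 2.4603 0.0000
74.0308 60.0328 42.8825 21.8700 4.8728 0.0000 0.0000
80.0332 67.3869 51.8927 32.9092 9.6508 0.0000 0.0000 0.0000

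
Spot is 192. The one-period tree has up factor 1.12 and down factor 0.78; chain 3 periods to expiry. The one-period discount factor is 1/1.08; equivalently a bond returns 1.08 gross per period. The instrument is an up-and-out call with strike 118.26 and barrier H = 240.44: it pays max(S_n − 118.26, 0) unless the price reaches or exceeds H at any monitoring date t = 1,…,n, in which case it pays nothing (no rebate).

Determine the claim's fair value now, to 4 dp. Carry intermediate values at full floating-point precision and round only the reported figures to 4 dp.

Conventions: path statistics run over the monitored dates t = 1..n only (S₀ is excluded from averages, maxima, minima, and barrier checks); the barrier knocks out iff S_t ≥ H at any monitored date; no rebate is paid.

price = 10.4867

Under the martingale measure an up-move has probability p* = 0.8824; value the claim as the probability-weighted average of per-path payoffs, discounted 3 periods at R = 1.08.
Enumerate all 2^3 = 8 price paths (U = up ×1.12, D = down ×0.78); each path with k up-moves has probability p*^k·(1−p*)^(3−k).
DDD: M=149.7600, payoff=0.0000, prob=0.001628
UDD: M=215.0400, payoff=12.5703, prob=0.012212
DUD: M=167.7312, payoff=12.5703, prob=0.012212
UUD: M=240.8448, payoff=0.0000, prob=0.091594
DDU: M=149.7600, payoff=12.5703, prob=0.012212
UDU: M=215.0400, payoff=69.5989, prob=0.091594
DUU: M=187.8589, payoff=69.5989, prob=0.091594
UUU: M=269.7462, payoff=0.0000, prob=0.686953
Price = Σ prob·payoff / R^3 = 13.210199 / 1.259712 = 10.4867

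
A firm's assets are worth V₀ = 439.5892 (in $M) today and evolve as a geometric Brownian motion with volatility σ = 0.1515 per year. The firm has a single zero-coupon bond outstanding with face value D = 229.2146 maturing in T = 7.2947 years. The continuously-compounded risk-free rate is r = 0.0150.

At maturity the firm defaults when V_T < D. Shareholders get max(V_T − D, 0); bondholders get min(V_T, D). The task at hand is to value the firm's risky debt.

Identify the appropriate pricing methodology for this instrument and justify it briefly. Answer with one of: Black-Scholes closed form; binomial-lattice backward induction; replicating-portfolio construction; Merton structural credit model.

Key observation: the asked-for credit quantity lives on the firm's capital structure — asset value, asset volatility, debt face 229.2146 — which is the structural model's domain.

framework: Merton structural credit model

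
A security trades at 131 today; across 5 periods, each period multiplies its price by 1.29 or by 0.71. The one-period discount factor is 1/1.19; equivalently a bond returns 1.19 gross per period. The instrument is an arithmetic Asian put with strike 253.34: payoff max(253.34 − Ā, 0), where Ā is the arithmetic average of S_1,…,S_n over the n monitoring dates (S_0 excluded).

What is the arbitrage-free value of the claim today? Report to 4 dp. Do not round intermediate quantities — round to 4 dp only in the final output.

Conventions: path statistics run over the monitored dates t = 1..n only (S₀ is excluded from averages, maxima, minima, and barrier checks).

price = 18.5353

Under the martingale measure an up-move has probability p* = 0.8276; value the claim as the probability-weighted average of per-path payoffs, discounted 5 periods at R = 1.19.
Enumerate all 2^5 = 32 price paths (U = up ×1.29, D = down ×0.71); each path with k up-moves has probability p*^k·(1−p*)^(5−k).
DDDDD: Ā=52.5716, payoff=200.7684, prob=0.000152
UDDDD: Ā=95.5175, payoff=157.8225, prob=0.000731
DUDDD: Ā=80.3215, payoff=173.0185, prob=0.000731
UUDDD: Ā=145.9362, payoff=107.4038, prob=0.003510
DDUDD: Ā=69.5323, payoff=183.8077, prob=0.000731
UDUDD: Ā=126.3333, payoff=127.0067, prob=0.003510
DUUDD: Ā=111.1373, payoff=142.2027, prob=0.003510
UUUDD: Ā=201.9256, payoff=51.4144, prob=0.016849
DDDUD: Ā=61.8720, payoff=191.4680, prob=0.000731
UDDUD: Ā=112.4153, payoff=140.9247, prob=0.003510
DUDUD: Ā=97.2193, payoff=156.1207, prob=0.003510
UUDUD: Ā=176.6379, payoff=76.7021, prob=0.016849
DDUUD: Ā=86.4302, payoff=166.9098, prob=0.003510
UDUUD: Ā=157.0351, payoff=96.3049, prob=0.016849
DUUUD: Ā=141.8391, payoff=111.5009, prob=0.016849
UUUUD: Ā=257.7077, payoff=0.0000, prob=0.080877
DDDDU: Ā=56.4332, payoff=196.9068, prob=0.000731
UDDDU: Ā=102.5335, payoff=150.8065, prob=0.003510
DUDDU: Ā=87.3375, payoff=166.0025, prob=0.003510
UUDDU: Ā=158.6837, payoff=94.6563, prob=0.016849
DDUDU: Ā=76.5484, payoff=176.7916, prob=0.003510
UDUDU: Ā=139.0809, payoff=114.2591, prob=0.016849
DUUDU: Ā=123.8849, payoff=129.4551, prob=0.016849
UUUDU: Ā=225.0866, payoff=28.2534, prob=0.080877
DDDUU: Ā=68.8881, payoff=184.4519, prob=0.003510
UDDUU: Ā=125.1628, payoff=128.1772, prob=0.016849
DUDUU: Ā=109.9668, payoff=143.3732, prob=0.016849
UUDUU: Ā=199.7989, payoff=53.5411, prob=0.080877
DDUUU: Ā=99.1777, payoff=154.1623, prob=0.016849
UDUUU: Ā=180.1961, payoff=73.1439, prob=0.080877
DUUUU: Ā=165.0001, payoff=88.3399, prob=0.080877
UUUUU: Ā=299.7889, payoff=0.0000, prob=0.388210
Price = Σ prob·payoff / R^5 = 44.231796 / 2.386354 = 18.5353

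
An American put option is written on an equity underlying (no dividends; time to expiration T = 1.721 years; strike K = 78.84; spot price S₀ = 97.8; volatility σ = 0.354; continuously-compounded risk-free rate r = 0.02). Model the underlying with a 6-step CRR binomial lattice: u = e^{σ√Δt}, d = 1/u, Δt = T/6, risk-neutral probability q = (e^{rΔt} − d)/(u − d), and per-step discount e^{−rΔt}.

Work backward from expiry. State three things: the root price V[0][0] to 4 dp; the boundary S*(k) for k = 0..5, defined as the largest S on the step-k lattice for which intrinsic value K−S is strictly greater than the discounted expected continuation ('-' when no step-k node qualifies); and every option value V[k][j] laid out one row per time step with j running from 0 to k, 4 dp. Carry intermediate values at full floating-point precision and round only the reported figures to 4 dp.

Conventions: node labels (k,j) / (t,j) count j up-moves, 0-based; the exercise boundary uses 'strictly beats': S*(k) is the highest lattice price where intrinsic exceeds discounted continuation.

Δt=0.28683, u=1.20876, d=0.82730, q=0.46783, disc=e^(-rΔt)=0.99428
k=6 terminal: V=max(K-S,0) → 47.4849 33.0274 11.9036 0.0000 0.0000 0.0000 0.0000
k=5: j=0 S=37.9007 intr=40.9393 cont=40.4883 V=40.9393[EX]; j=1 S=55.3763 intr=23.4637 cont=23.0127 V=23.4637[EX]; j=2 S=80.9097 intr=0.0000 cont=6.2986 V=6.2986[hold]; j=3 S=118.2163 intr=0.0000 cont=0.0000 V=0.0000[hold]; j=4 S=172.7245 intr=0.0000 cont=0.0000 V=0.0000[hold]; j=5 S=252.3660 intr=0.0000 cont=0.0000 V=0.0000[hold]  S*(5)=55.3763
k=4: j=0 S=45.8126 intr=33.0274 cont=32.5764 V=33.0274[EX]; j=1 S=66.9364 intr=11.9036 cont=15.3451 V=15.3451[hold]; j=2 S=97.8000 intr=0.0000 cont=3.3328 V=3.3328[hold]; j=3 S=142.8945 intr=0.0000 cont=0.0000 V=0.0000[hold]; j=4 S=208.7817 intr=0.0000 cont=0.0000 V=0.0000[hold]  S*(4)=45.8126
k=3: j=0 S=55.3763 intr=23.4637 cont=24.6136 V=24.6136[hold]; j=1 S=80.9097 intr=0.0000 cont=9.6698 V=9.6698[hold]; j=2 S=118.2163 intr=0.0000 cont=1.7635 V=1.7635[hold]; j=3 S=172.7245 intr=0.0000 cont=0.0000 V=0.0000[hold]  S*(3)=-
k=2: j=0 S=66.9364 intr=11.9036 cont=17.5217 V=17.5217[hold]; j=1 S=97.8000 intr=0.0000 cont=5.9369 V=5.9369[hold]; j=2 S=142.8945 intr=0.0000 cont=0.9331 V=0.9331[hold]  S*(2)=-
k=1: j=0 S=80.9097 intr=0.0000 cont=12.0328 V=12.0328[hold]; j=1 S=118.2163 intr=0.0000 cont=3.5754 V=3.5754[hold]  S*(1)=-
k=0: j=0 S=97.8000 intr=0.0000 cont=8.0300 V=8.0300[hold]  S*(0)=-

price = 8.0300
boundary = - - - - 45.8126 55.3763
tree:
8.0300
12.0328 3.5754
17.5217 5.9369 0.9331
24.6136 9.6698 1.7635 0.0000
33.0274 15.3451 3.3328 0.0000 0.0000
40.9393 23.4637 6.2986 0.0000 0.0000 0.0000
47.4849 33.0274 11.9036 0.0000 0.0000 0.0000 0.0000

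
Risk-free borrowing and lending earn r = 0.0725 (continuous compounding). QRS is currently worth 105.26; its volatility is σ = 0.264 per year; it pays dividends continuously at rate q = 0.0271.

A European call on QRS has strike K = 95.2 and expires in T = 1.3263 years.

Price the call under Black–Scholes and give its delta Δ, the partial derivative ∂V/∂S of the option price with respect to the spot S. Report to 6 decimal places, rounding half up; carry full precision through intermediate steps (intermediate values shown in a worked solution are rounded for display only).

price = 20.428636
Δ = 0.725350

σ√T = 0.264·√1.3263 = 0.304036
d₁ = (ln(S/K) + (r−q+σ²/2)T) / (σ√T) = (ln(105.26/95.2) + (0.0725−0.0271+0.264²/2)·1.3263) / 0.304036 = (0.100454 + 0.106433) / 0.304036 = 0.680467
d₂ = d₁ − σ√T = 0.680467 − 0.304036 = 0.376431
e^{−rT} = 0.908322
e^{−qT} = 0.964696
N(d₁) = 0.751896,  N(d₂) = 0.646702
Call price V = S·e^{−qT}·N(d₁) − K·e^{−rT}·N(d₂) = 76.350385 − 55.921749 = 20.428636
Δ = e^{−qT}·N(d₁) = 0.725350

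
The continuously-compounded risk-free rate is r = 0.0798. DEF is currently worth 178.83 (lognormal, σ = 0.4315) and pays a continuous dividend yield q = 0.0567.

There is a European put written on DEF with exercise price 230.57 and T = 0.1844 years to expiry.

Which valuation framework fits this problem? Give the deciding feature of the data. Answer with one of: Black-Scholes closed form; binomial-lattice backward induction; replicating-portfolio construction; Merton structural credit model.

Key observation: everything needed for the exact continuous-time valuation of the European put on DEF (strike 230.57) is given, and no feature rules the closed form out.

framework: Black-Scholes closed form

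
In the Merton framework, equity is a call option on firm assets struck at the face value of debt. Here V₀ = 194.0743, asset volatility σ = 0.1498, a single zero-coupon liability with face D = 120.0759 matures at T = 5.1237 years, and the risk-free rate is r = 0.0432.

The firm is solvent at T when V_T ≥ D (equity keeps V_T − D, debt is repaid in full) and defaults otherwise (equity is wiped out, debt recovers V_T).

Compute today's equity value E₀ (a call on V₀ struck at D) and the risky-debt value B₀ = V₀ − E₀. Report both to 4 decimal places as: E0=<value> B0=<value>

E0=98.1635 B0=95.9108

With assets at 194.0743 and a single debt payment of 120.0759 at 5.1237 years:
d₁ = [ln(V₀/D) + (r + σ²/2)T] / (σ√T)
   = [ln(194.0743/120.0759) + (0.0432 + 0.5·0.1498²)·5.1237] / (0.1498·√5.1237)
   = [0.480117 + 0.278832] / 0.339081 = 2.238251
d₂ = d₁ − σ√T = 2.238251 − 0.339081 = 1.899170
N(d₁) = 0.987398,  N(d₂) = 0.971229,  e^(−rT) = 0.801441
E₀ = V₀·N(d₁) − D·e^(−rT)·N(d₂)
   = 194.0743·0.987398 − 120.0759·0.801441·0.971229 = 98.163500
B₀ = V₀ − E₀ = 194.0743 − 98.163500 = 95.910800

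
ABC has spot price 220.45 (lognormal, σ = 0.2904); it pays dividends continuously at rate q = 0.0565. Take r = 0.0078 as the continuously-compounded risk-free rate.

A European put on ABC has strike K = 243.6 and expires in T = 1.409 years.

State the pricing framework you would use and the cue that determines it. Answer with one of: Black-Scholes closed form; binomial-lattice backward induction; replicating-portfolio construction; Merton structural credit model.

framework: Black-Scholes closed form

Key observation: a European-exercise option on ABC struck at 243.6 — a GBM underlying with constant parameters — admits an analytic price: the data contain no early exercise, no discrete tree, no debt structure.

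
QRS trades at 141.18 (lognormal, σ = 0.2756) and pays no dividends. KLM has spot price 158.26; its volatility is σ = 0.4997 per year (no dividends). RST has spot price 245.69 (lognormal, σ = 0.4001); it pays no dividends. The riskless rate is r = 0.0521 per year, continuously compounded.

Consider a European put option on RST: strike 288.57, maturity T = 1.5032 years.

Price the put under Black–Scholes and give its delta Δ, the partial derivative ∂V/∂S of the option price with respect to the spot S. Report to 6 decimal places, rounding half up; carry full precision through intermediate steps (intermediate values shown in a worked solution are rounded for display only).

price = 60.909754
Δ = -0.469317

σ√T = 0.4001·√1.5032 = 0.490543
d₁ = (ln(S/K) + (r+σ²/2)T) / (σ√T) = (ln(245.69/288.57) + (0.0521+0.4001²/2)·1.5032) / 0.490543 = (-0.160867 + 0.198633) / 0.490543 = 0.076988
d₂ = d₁ − σ√T = 0.076988 − 0.490543 = -0.413555
e^{−rT} = 0.924672
N(−d₁) = 0.469317,  N(−d₂) = 0.660400
Put price V = K·e^{−rT}·N(−d₂) − S·N(−d₁) = 176.216169 − 115.306416 = 60.909754
Δ = −N(−d₁) = -0.469317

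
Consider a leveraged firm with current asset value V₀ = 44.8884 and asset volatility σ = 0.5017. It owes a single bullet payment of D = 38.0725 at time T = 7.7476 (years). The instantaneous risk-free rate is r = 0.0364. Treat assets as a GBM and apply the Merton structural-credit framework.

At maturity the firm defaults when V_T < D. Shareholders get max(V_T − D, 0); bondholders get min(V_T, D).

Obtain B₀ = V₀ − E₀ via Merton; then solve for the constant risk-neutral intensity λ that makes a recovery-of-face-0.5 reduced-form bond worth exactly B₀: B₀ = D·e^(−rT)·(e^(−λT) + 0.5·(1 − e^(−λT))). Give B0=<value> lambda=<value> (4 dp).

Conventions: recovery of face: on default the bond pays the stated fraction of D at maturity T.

B0=17.0520 lambda=0.2160

Work the structural quantities from V₀ = 44.8884 against face 38.0725:
d₁ = [ln(V₀/D) + (r + σ²/2)T] / (σ√T)
   = [ln(44.8884/38.0725) + (0.0364 + 0.5·0.5017²)·7.7476] / (0.5017·√7.7476)
   = [0.164687 + 1.257059] / 1.396457 = 1.018109
d₂ = d₁ − σ√T = 1.018109 − 1.396457 = -0.378348
N(d₁) = 0.845687,  N(d₂) = 0.352586,  e^(−rT) = 0.754264
E₀ = V₀·N(d₁) − D·e^(−rT)·N(d₂)
   = 44.8884·0.845687 − 38.0725·0.754264·0.352586 = 27.836422
B₀ = V₀ − E₀ = 44.8884 − 27.836422 = 17.051978
e^(−λT) = (B₀·e^(rT)/D − 0.5)/(1 − 0.5) = (17.0520·1.325795/38.0725 − 0.5)/0.5 = 0.18760073
λ = −ln(0.18760073)/7.7476 = 0.215995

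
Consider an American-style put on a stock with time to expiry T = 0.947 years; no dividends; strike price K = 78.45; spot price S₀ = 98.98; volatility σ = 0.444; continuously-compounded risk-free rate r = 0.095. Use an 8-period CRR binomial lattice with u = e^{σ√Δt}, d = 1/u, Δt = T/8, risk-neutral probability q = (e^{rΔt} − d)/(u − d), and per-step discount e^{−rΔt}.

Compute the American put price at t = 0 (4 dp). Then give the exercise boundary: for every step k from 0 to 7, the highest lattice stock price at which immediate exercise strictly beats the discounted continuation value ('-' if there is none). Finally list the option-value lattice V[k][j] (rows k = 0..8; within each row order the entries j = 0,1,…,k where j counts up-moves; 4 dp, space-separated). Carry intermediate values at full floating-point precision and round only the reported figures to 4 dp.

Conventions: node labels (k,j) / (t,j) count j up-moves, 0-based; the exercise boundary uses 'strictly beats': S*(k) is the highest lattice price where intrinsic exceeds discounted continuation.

price = 5.2405
boundary = - - - - 53.7247 46.1138 53.7247 62.5918
tree:
5.2405
8.0733 2.5124
12.1181 4.1914 0.8820
17.6341 6.8495 1.6151 0.1653
24.7253 10.9073 2.9266 0.3336 0.0000
32.3362 16.7975 5.2351 0.6730 0.0000 0.0000
38.8689 24.7253 9.2111 1.3579 0.0000 0.0000 0.0000
44.4762 32.3362 15.8582 2.7397 0.0000 0.0000 0.0000 0.0000
49.2891 38.8689 24.7253 5.5276 0.0000 0.0000 0.0000 0.0000 0.0000

Δt=0.11837  u=1.16505  d=0.85833  q=0.49876  discount=0.98882
step 8 (expiry): payoffs max(K−S,0) = 49.2891 38.8689 24.7253 5.5276 0.0000 0.0000 0.0000 0.0000 0.0000
step 7: (k=7,j=0): S=33.9738, K−S=44.4762, hold=43.5989 ⇒ V=44.4762 exercise | (k=7,j=1): S=46.1138, K−S=32.3362, hold=31.4589 ⇒ V=32.3362 exercise | (k=7,j=2): S=62.5918, K−S=15.8582, hold=14.9809 ⇒ V=15.8582 exercise | (k=7,j=3): S=84.9580, K−S=0.0000, hold=2.7397 ⇒ V=2.7397 continue | (k=7,j=4): S=115.3163, K−S=0.0000, hold=0.0000 ⇒ V=0.0000 continue | (k=7,j=5): S=156.5227, K−S=0.0000, hold=0.0000 ⇒ V=0.0000 continue | (k=7,j=6): S=212.4536, K−S=0.0000, hold=0.0000 ⇒ V=0.0000 continue | (k=7,j=7): S=288.3705, K−S=0.0000, hold=0.0000 ⇒ V=0.0000 continue  boundary S*=62.5918
step 6: (k=6,j=0): S=39.5811, K−S=38.8689, hold=37.9917 ⇒ V=38.8689 exercise | (k=6,j=1): S=53.7247, K−S=24.7253, hold=23.8480 ⇒ V=24.7253 exercise | (k=6,j=2): S=72.9224, K−S=5.5276, hold=9.2111 ⇒ V=9.2111 continue | (k=6,j=3): S=98.9800, K−S=0.0000, hold=1.3579 ⇒ V=1.3579 continue | (k=6,j=4): S=134.3489, K−S=0.0000, hold=0.0000 ⇒ V=0.0000 continue | (k=6,j=5): S=182.3563, K−S=0.0000, hold=0.0000 ⇒ V=0.0000 continue | (k=6,j=6): S=247.5184, K−S=0.0000, hold=0.0000 ⇒ V=0.0000 continue  boundary S*=53.7247
step 5: (k=5,j=0): S=46.1138, K−S=32.3362, hold=31.4589 ⇒ V=32.3362 exercise | (k=5,j=1): S=62.5918, K−S=15.8582, hold=16.7975 ⇒ V=16.7975 continue | (k=5,j=2): S=84.9580, K−S=0.0000, hold=5.2351 ⇒ V=5.2351 continue | (k=5,j=3): S=115.3163, K−S=0.0000, hold=0.6730 ⇒ V=0.6730 continue | (k=5,j=4): S=156.5227, K−S=0.0000, hold=0.0000 ⇒ V=0.0000 continue | (k=5,j=5): S=212.4536, K−S=0.0000, hold=0.0000 ⇒ V=0.0000 continue  boundary S*=46.1138
step 4: (k=4,j=0): S=53.7247, K−S=24.7253, hold=24.3113 ⇒ V=24.7253 exercise | (k=4,j=1): S=72.9224, K−S=5.5276, hold=10.9073 ⇒ V=10.9073 continue | (k=4,j=2): S=98.9800, K−S=0.0000, hold=2.9266 ⇒ V=2.9266 continue | (k=4,j=3): S=134.3489, K−S=0.0000, hold=0.3336 ⇒ V=0.3336 continue | (k=4,j=4): S=182.3563, K−S=0.0000, hold=0.0000 ⇒ V=0.0000 continue  boundary S*=53.7247
step 3: (k=3,j=0): S=62.5918, K−S=15.8582, hold=17.6341 ⇒ V=17.6341 continue | (k=3,j=1): S=84.9580, K−S=0.0000, hold=6.8495 ⇒ V=6.8495 continue | (k=3,j=2): S=115.3163, K−S=0.0000, hold=1.6151 ⇒ V=1.6151 continue | (k=3,j=3): S=156.5227, K−S=0.0000, hold=0.1653 ⇒ V=0.1653 continue  boundary S*=-
step 2: (k=2,j=0): S=72.9224, K−S=5.5276, hold=12.1181 ⇒ V=12.1181 continue | (k=2,j=1): S=98.9800, K−S=0.0000, hold=4.1914 ⇒ V=4.1914 continue | (k=2,j=2): S=134.3489, K−S=0.0000, hold=0.8820 ⇒ V=0.8820 continue  boundary S*=-
step 1: (k=1,j=0): S=84.9580, K−S=0.0000, hold=8.0733 ⇒ V=8.0733 continue | (k=1,j=1): S=115.3163, K−S=0.0000, hold=2.5124 ⇒ V=2.5124 continue  boundary S*=-
step 0: (k=0,j=0): S=98.9800, K−S=0.0000, hold=5.2405 ⇒ V=5.2405 continue  boundary S*=-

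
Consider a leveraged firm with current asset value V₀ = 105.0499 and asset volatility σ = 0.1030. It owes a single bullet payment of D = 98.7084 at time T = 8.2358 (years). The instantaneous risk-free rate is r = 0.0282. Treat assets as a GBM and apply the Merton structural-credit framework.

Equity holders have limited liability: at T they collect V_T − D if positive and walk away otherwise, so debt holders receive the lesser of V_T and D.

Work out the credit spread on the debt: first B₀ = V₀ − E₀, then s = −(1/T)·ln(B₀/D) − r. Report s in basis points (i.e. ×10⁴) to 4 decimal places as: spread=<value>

With assets at 105.0499 and a single debt payment of 98.7084 at 8.2358 years:
d₁ = [ln(V₀/D) + (r + σ²/2)T] / (σ√T)
   = [ln(105.0499/98.7084) + (0.0282 + 0.5·0.1030²)·8.2358] / (0.1030·√8.2358)
   = [0.062265 + 0.275936] / 0.295590 = 1.144157
d₂ = d₁ − σ√T = 1.144157 − 0.295590 = 0.848567
N(d₁) = 0.873721,  N(d₂) = 0.801939,  e^(−rT) = 0.792748
E₀ = V₀·N(d₁) − D·e^(−rT)·N(d₂)
   = 105.0499·0.873721 − 98.7084·0.792748·0.801939 = 29.031834
B₀ = V₀ − E₀ = 105.0499 − 29.031834 = 76.018066
spread = −(1/T)·ln(B₀/D) − r = −(1/8.2358)·ln(76.018066/98.7084) − 0.0282 = 0.00351508
in basis points: 0.00351508 × 10⁴ = 35.1508 bp

spread=35.1508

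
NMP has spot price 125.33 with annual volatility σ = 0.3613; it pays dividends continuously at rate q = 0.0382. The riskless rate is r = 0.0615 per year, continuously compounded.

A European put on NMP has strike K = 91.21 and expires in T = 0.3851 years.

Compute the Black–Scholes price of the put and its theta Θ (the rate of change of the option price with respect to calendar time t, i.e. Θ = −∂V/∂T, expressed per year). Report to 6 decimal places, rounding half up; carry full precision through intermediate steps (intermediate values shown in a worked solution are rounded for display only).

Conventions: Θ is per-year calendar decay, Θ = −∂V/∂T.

price = 0.755560
Θ = -3.971233

σ√T = 0.3613·√0.3851 = 0.224210
d₁ = (ln(S/K) + (r−q+σ²/2)T) / (σ√T) = (ln(125.33/91.21) + (0.0615−0.0382+0.3613²/2)·0.3851) / 0.224210 = (0.317786 + 0.034108) / 0.224210 = 1.569483
d₂ = d₁ − σ√T = 1.569483 − 0.224210 = 1.345273
e^{−rT} = 0.976595
e^{−qT} = 0.985397
N(−d₁) = 0.058268,  N(−d₂) = 0.089269
Put price V = K·e^{−rT}·N(−d₂) − S·e^{−qT}·N(−d₁) = 7.951611 − 7.196051 = 0.755560
φ(d₁) = (1/√(2π))·e^{−d₁²/2} = 0.116417
Θ = −S·e^{−qT}·φ(d₁)·σ/(2√T) − q·S·e^{−qT}·N(−d₁) + r·K·e^{−rT}·N(−d₂) = −4.185368 − 0.274889 + 0.489024 = -3.971233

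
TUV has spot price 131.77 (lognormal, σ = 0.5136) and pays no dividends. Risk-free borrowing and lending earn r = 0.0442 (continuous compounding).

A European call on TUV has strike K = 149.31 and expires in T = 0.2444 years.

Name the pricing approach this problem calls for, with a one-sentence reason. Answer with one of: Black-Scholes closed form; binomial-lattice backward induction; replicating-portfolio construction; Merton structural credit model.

framework: Black-Scholes closed form

Key observation: a European claim on TUV (strike 149.31) — a lognormal (GBM) underlying with constant rate and volatility — has an exact closed-form value; no lattice or capital structure is involved.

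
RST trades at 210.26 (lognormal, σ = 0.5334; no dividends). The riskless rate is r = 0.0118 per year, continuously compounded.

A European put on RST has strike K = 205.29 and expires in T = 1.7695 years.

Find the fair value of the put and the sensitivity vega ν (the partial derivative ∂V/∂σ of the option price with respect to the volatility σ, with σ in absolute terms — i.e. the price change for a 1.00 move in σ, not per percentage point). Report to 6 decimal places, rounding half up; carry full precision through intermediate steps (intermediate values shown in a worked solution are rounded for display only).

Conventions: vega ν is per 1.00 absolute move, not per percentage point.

σ√T = 0.5334·√1.7695 = 0.709542
d₁ = (ln(S/K) + (r+σ²/2)T) / (σ√T) = (ln(210.26/205.29) + (0.0118+0.5334²/2)·1.7695) / 0.709542 = (0.023921 + 0.272605) / 0.709542 = 0.417912
d₂ = d₁ − σ√T = 0.417912 − 0.709542 = -0.291630
e^{−rT} = 0.979336
N(−d₁) = 0.338006,  N(−d₂) = 0.614715
Put price V = K·e^{−rT}·N(−d₂) − S·N(−d₁) = 123.587244 − 71.069058 = 52.518186
φ(d₁) = (1/√(2π))·e^{−d₁²/2} = 0.365582
ν = S·φ(d₁)·√T = 102.250887

price = 52.518186
ν = 102.250887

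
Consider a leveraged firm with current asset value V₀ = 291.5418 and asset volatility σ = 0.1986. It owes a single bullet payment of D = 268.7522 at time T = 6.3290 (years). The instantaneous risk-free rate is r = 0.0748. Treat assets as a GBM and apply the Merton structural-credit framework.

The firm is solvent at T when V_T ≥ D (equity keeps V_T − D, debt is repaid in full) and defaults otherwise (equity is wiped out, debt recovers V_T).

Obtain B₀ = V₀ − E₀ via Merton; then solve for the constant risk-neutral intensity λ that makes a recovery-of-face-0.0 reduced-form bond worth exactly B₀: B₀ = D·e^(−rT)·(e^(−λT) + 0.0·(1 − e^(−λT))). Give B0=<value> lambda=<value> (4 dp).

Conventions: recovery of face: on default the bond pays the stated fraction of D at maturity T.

Work the structural quantities from V₀ = 291.5418 against face 268.7522:
d₁ = [ln(V₀/D) + (r + σ²/2)T] / (σ√T)
   = [ln(291.5418/268.7522) + (0.0748 + 0.5·0.1986²)·6.3290] / (0.1986·√6.3290)
   = [0.081394 + 0.598223] / 0.499628 = 1.360246
d₂ = d₁ − σ√T = 1.360246 − 0.499628 = 0.860618
N(d₁) = 0.913124,  N(d₂) = 0.805276,  e^(−rT) = 0.622875
E₀ = V₀·N(d₁) − D·e^(−rT)·N(d₂)
   = 291.5418·0.913124 − 268.7522·0.622875·0.805276 = 131.411393
B₀ = V₀ − E₀ = 291.5418 − 131.411393 = 160.130407
e^(−λT) = (B₀·e^(rT)/D − 0)/(1 − 0) = (160.1304·1.605458/268.7522 − 0)/1 = 0.95657883
λ = −ln(0.95657883)/6.3290 = 0.007014

B0=160.1304 lambda=0.0070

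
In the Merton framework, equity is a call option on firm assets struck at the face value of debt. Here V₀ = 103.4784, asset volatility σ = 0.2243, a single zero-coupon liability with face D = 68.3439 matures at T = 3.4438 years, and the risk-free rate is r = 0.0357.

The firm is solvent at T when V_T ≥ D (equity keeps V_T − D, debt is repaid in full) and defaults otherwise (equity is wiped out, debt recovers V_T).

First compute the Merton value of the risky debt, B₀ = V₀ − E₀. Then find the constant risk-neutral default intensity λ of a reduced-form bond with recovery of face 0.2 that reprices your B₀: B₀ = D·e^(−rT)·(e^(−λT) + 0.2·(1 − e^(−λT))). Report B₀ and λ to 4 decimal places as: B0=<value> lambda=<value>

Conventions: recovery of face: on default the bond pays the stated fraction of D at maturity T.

B0=58.9354 lambda=0.0092

Apply the equity-as-call identities (strike 68.3439, horizon 3.4438 years):
d₁ = [ln(V₀/D) + (r + σ²/2)T] / (σ√T)
   = [ln(103.4784/68.3439) + (0.0357 + 0.5·0.2243²)·3.4438] / (0.2243·√3.4438)
   = [0.414811 + 0.209573] / 0.416244 = 1.500042
d₂ = d₁ − σ√T = 1.500042 − 0.416244 = 1.083798
N(d₁) = 0.933198,  N(d₂) = 0.860773,  e^(−rT) = 0.884313
E₀ = V₀·N(d₁) − D·e^(−rT)·N(d₂)
   = 103.4784·0.933198 − 68.3439·0.884313·0.860773 = 44.542965
B₀ = V₀ − E₀ = 103.4784 − 44.542965 = 58.935435
e^(−λT) = (B₀·e^(rT)/D − 0.2)/(1 − 0.2) = (58.9354·1.130821/68.3439 − 0.2)/0.8 = 0.96893415
λ = −ln(0.96893415)/3.4438 = 0.009164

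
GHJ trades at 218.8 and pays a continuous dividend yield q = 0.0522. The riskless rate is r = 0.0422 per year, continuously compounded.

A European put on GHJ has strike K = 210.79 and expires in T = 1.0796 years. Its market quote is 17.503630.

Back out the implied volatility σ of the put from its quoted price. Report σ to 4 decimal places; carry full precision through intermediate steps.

At σ = 0.2381 the Black–Scholes value reproduces the quote:
σ√T = 0.2381·√1.0796 = 0.247395
d₁ = (ln(S/K) + (r−q+σ²/2)T) / (σ√T) = (ln(218.8/210.79) + (0.0422−0.0522+0.2381²/2)·1.0796) / 0.247395 = (0.037296 + 0.019806) / 0.247395 = 0.230812
d₂ = d₁ − σ√T = 0.230812 − 0.247395 = -0.016583
e^{−rT} = 0.955463
e^{−qT} = 0.945203
N(−d₁) = 0.408730,  N(−d₂) = 0.506615
V = K·e^{−rT}·N(−d₂) − S·e^{−qT}·N(−d₁) = 102.033345 − 84.529715 = 17.503630 (the quoted price), and the Black–Scholes price is strictly increasing in σ, so σ is unique

sigma = 0.2381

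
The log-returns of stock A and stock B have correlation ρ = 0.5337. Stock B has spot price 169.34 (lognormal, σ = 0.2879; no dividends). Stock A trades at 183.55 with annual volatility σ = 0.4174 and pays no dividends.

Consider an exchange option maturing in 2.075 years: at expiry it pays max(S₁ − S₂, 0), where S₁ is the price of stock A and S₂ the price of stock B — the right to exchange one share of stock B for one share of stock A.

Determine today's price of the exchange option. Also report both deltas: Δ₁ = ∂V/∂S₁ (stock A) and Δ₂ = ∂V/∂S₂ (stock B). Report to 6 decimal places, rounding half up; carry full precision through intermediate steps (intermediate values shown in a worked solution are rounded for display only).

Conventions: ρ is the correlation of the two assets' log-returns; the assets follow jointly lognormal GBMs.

exchange price = 43.525955
Δ1 = 0.660698
Δ2 = -0.459107

σ_eff = √(σ₁² + σ₂² − 2ρσ₁σ₂) = √(0.4174² + 0.2879² − 2·0.5337·0.4174·0.2879) = 0.358943
d₁ = (ln(S₁/S₂) + (q₂ − q₁ + σ_eff²/2)T) / (σ_eff√T) = (ln(183.55/169.34) + (0.0 − 0.0 + 0.064420)·2.075) / 0.517053 = 0.414368
d₂ = d₁ − σ_eff√T = 0.414368 − 0.517053 = -0.102684
N(d₁) = 0.660698,  N(d₂) = 0.459107
V = S₁·e^{−q₁T}·N(d₁) − S₂·e^{−q₂T}·N(d₂) = 121.271093 − 77.745138 = 43.525955
Key observation: r never enters — measured in units of stock B, the claim is a call on S₁/S₂ struck at 1, so only the dividend yields and σ_eff matter.
Δ₁ = e^{−q₁T}·N(d₁) = 0.660698;  Δ₂ = −e^{−q₂T}·N(d₂) = -0.459107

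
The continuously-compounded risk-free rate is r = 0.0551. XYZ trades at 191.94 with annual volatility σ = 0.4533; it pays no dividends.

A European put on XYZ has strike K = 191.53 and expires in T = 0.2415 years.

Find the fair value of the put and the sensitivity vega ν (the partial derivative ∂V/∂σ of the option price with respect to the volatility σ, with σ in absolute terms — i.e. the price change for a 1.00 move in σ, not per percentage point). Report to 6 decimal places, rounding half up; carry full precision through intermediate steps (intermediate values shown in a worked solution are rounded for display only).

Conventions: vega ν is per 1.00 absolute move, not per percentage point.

price = 15.461571
ν = 37.020520

σ√T = 0.4533·√0.2415 = 0.222764
d₁ = (ln(S/K) + (r+σ²/2)T) / (σ√T) = (ln(191.94/191.53) + (0.0551+0.4533²/2)·0.2415) / 0.222764 = (0.002138 + 0.038118) / 0.222764 = 0.180715
d₂ = d₁ − σ√T = 0.180715 − 0.222764 = -0.042048
e^{−rT} = 0.986781
N(−d₁) = 0.428295,  N(−d₂) = 0.516770
Put price V = K·e^{−rT}·N(−d₂) − S·N(−d₁) = 97.668601 − 82.207029 = 15.461571
φ(d₁) = (1/√(2π))·e^{−d₁²/2} = 0.392481
ν = S·φ(d₁)·√T = 37.020520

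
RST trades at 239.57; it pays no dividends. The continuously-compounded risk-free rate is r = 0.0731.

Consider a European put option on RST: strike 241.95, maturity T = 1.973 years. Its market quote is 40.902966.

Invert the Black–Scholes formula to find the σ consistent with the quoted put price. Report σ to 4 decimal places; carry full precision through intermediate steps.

At σ = 0.4420 the Black–Scholes value reproduces the quote:
σ√T = 0.442·√1.973 = 0.620849
d₁ = (ln(S/K) + (r+σ²/2)T) / (σ√T) = (ln(239.57/241.95) + (0.0731+0.442²/2)·1.973) / 0.620849 = (-0.009885 + 0.336953) / 0.620849 = 0.526807
d₂ = d₁ − σ√T = 0.526807 − 0.620849 = -0.094042
e^{−rT} = 0.865692
N(−d₁) = 0.299164,  N(−d₂) = 0.537462
V = K·e^{−rT}·N(−d₂) − S·N(−d₁) = 112.573643 − 71.670678 = 40.902966 (the quoted price), and the Black–Scholes price is strictly increasing in σ, so σ is unique

sigma = 0.4420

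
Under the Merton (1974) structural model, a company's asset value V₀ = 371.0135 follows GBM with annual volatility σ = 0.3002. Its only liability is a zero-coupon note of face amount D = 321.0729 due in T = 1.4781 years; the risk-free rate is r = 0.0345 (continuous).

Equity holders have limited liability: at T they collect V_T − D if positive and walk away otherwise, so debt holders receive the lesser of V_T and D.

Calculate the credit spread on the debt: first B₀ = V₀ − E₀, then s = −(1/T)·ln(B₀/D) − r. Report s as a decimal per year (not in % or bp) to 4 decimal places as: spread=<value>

spread=0.0525

Work the structural quantities from V₀ = 371.0135 against face 321.0729:
d₁ = [ln(V₀/D) + (r + σ²/2)T] / (σ√T)
   = [ln(371.0135/321.0729) + (0.0345 + 0.5·0.3002²)·1.4781] / (0.3002·√1.4781)
   = [0.144570 + 0.117598] / 0.364975 = 0.718318
d₂ = d₁ − σ√T = 0.718318 − 0.364975 = 0.353344
N(d₁) = 0.763719,  N(d₂) = 0.638085,  e^(−rT) = 0.950284
E₀ = V₀·N(d₁) − D·e^(−rT)·N(d₂)
   = 371.0135·0.763719 − 321.0729·0.950284·0.638085 = 88.663968
B₀ = V₀ − E₀ = 371.0135 − 88.663968 = 282.349532
spread = −(1/T)·ln(B₀/D) − r = −(1/1.4781)·ln(282.349532/321.0729) − 0.0345 = 0.05245110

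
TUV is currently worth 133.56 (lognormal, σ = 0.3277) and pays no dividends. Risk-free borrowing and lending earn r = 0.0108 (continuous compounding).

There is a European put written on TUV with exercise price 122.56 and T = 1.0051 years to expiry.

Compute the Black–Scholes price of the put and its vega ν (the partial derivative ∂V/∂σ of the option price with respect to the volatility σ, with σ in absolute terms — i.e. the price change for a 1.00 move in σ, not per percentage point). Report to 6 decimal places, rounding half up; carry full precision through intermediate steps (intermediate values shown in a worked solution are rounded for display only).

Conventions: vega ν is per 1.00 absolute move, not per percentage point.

σ√T = 0.3277·√1.0051 = 0.328535
d₁ = (ln(S/K) + (r+σ²/2)T) / (σ√T) = (ln(133.56/122.56) + (0.0108+0.3277²/2)·1.0051) / 0.328535 = (0.085950 + 0.064823) / 0.328535 = 0.458925
d₂ = d₁ − σ√T = 0.458925 − 0.328535 = 0.130390
e^{−rT} = 0.989204
N(−d₁) = 0.323144,  N(−d₂) = 0.448129
Put price V = K·e^{−rT}·N(−d₂) − S·N(−d₁) = 54.329705 − 43.159123 = 11.170582
φ(d₁) = (1/√(2π))·e^{−d₁²/2} = 0.359068
ν = S·φ(d₁)·√T = 48.079207

price = 11.170582
ν = 48.079207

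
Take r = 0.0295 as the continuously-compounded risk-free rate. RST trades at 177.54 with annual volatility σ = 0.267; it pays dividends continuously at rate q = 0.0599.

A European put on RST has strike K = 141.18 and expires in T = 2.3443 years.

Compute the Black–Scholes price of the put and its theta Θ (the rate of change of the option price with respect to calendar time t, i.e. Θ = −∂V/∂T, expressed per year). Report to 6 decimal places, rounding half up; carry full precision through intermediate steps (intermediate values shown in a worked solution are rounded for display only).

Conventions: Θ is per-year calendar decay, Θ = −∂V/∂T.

price = 13.574128
Θ = -5.408114

σ√T = 0.267·√2.3443 = 0.408807
d₁ = (ln(S/K) + (r−q+σ²/2)T) / (σ√T) = (ln(177.54/141.18) + (0.0295−0.0599+0.267²/2)·2.3443) / 0.408807 = (0.229160 + 0.012295) / 0.408807 = 0.590634
d₂ = d₁ − σ√T = 0.590634 − 0.408807 = 0.181827
e^{−rT} = 0.933180
e^{−qT} = 0.868990
N(−d₁) = 0.277383,  N(−d₂) = 0.427859
Put price V = K·e^{−rT}·N(−d₂) − S·e^{−qT}·N(−d₁) = 56.368904 − 42.794776 = 13.574128
φ(d₁) = (1/√(2π))·e^{−d₁²/2} = 0.335088
Θ = −S·e^{−qT}·φ(d₁)·σ/(2√T) − q·S·e^{−qT}·N(−d₁) + r·K·e^{−rT}·N(−d₂) = −4.507589 − 2.563407 + 1.662883 = -5.408114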